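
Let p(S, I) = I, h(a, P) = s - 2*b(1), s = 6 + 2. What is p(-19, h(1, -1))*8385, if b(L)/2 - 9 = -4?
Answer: -100620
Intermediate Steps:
s = 8
b(L) = 10 (b(L) = 18 + 2*(-4) = 18 - 8 = 10)
h(a, P) = -12 (h(a, P) = 8 - 2*10 = 8 - 20 = -12)
p(-19, h(1, -1))*8385 = -12*8385 = -100620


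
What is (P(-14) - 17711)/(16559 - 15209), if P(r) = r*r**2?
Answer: -4091/270 ≈ -15.152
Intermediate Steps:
P(r) = r**3
(P(-14) - 17711)/(16559 - 15209) = ((-14)**3 - 17711)/(16559 - 15209) = (-2744 - 17711)/1350 = -20455*1/1350 = -4091/270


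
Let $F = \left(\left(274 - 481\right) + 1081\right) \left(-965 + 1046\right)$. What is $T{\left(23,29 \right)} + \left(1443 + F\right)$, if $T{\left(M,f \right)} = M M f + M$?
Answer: $87601$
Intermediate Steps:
$T{\left(M,f \right)} = M + f M^{2}$ ($T{\left(M,f \right)} = M^{2} f + M = f M^{2} + M = M + f M^{2}$)
$F = 70794$ ($F = \left(\left(274 - 481\right) + 1081\right) 81 = \left(-207 + 1081\right) 81 = 874 \cdot 81 = 70794$)
$T{\left(23,29 \right)} + \left(1443 + F\right) = 23 \left(1 + 23 \cdot 29\right) + \left(1443 + 70794\right) = 23 \left(1 + 667\right) + 72237 = 23 \cdot 668 + 72237 = 15364 + 72237 = 87601$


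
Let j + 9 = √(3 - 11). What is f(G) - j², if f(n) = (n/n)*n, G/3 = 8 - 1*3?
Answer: -58 + 36*I*√2 ≈ -58.0 + 50.912*I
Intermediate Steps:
G = 15 (G = 3*(8 - 1*3) = 3*(8 - 3) = 3*5 = 15)
f(n) = n (f(n) = 1*n = n)
j = -9 + 2*I*√2 (j = -9 + √(3 - 11) = -9 + √(-8) = -9 + 2*I*√2 ≈ -9.0 + 2.8284*I)
f(G) - j² = 15 - (-9 + 2*I*√2)²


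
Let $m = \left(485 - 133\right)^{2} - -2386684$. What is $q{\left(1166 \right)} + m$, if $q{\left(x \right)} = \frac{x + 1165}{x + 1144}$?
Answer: $\frac{276164791}{110} \approx 2.5106 \cdot 10^{6}$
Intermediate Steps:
$q{\left(x \right)} = \frac{1165 + x}{1144 + x}$
$m = 2510588$ ($m = 352^{2} + 2386684 = 123904 + 2386684 = 2510588$)
$q{\left(1166 \right)} + m = \frac{1165 + 1166}{1144 + 1166} + 2510588 = \frac{1}{2310} \cdot 2331 + 2510588 = \frac{111}{110} + 2510588 = \frac{276164791}{110}$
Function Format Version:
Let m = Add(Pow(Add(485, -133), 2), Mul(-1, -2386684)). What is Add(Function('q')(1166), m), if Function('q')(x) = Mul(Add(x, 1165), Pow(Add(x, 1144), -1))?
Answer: Rational(276164791, 110) ≈ 2.5106e+6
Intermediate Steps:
Function('q')(x) = Mul(Pow(Add(1144, x), -1), Add(1165, x)) (Function('q')(x) = Mul(Add(1165, x), Pow(Add(1144, x), -1)) = Mul(Pow(Add(1144, x), -1), Add(1165, x)))
m = 2510588 (m = Add(Pow(352, 2), 2386684) = Add(123904, 2386684) = 2510588)
Add(Function('q')(1166), m) = Add(Mul(Pow(Add(1144, 1166), -1), Add(1165, 1166)), 2510588) = Add(Mul(Pow(2310, -1), 2331), 2510588) = Add(Mul(Rational(1, 2310), 2331), 2510588) = Add(Rational(111, 110), 2510588) = Rational(276164791, 110)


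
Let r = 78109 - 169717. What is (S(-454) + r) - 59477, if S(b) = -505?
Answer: -151590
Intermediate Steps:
r = -91608
(S(-454) + r) - 59477 = (-505 - 91608) - 59477 = -92113 - 59477 = -151590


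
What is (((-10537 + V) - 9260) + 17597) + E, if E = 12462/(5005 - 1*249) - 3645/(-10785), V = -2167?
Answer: -7461560051/1709782 ≈ -4364.0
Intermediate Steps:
E = 5057943/1709782 (E = 12462/(5005 - 249) - 3645*(-1/10785) = 12462/4756 + 243/719 = 12462*(1/4756) + 243/719 = 6231/2378 + 243/719 = 5057943/1709782 ≈ 2.9582)
(((-10537 + V) - 9260) + 17597) + E = (((-10537 - 2167) - 9260) + 17597) + 5057943/1709782 = ((-12704 - 9260) + 17597) + 5057943/1709782 = (-21964 + 17597) + 5057943/1709782 = -4367 + 5057943/1709782 = -7461560051/1709782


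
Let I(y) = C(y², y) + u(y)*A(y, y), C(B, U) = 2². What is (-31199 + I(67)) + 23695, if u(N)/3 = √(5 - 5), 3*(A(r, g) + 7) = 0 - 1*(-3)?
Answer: -7500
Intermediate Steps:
A(r, g) = -6 (A(r, g) = -7 + (0 - 1*(-3))/3 = -7 + (0 + 3)/3 = -7 + (⅓)*3 = -7 + 1 = -6)
C(B, U) = 4
u(N) = 0 (u(N) = 3*√(5 - 5) = 3*√0 = 3*0 = 0)
I(y) = 4 (I(y) = 4 + 0*(-6) = 4 + 0 = 4)
(-31199 + I(67)) + 23695 = (-31199 + 4) + 23695 = -31195 + 23695 = -7500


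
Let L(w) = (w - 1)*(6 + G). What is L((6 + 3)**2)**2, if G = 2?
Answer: 409600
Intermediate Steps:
L(w) = -8 + 8*w (L(w) = (w - 1)*(6 + 2) = (-1 + w)*8 = -8 + 8*w)
L((6 + 3)**2)**2 = (-8 + 8*(6 + 3)**2)**2 = (-8 + 8*9**2)**2 = (-8 + 8*81)**2 = (-8 + 648)**2 = 640**2 = 409600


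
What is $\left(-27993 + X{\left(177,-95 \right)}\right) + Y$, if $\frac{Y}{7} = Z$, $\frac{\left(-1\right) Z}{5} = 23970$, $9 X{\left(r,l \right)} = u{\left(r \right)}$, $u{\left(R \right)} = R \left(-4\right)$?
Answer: $- \frac{2601065}{3} \approx -8.6702 \cdot 10^{5}$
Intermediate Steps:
$u{\left(R \right)} = - 4 R$
$X{\left(r,l \right)} = - \frac{4 r}{9}$ ($X{\left(r,l \right)} = \frac{\left(-4\right) r}{9} = - \frac{4 r}{9}$)
$Z = -119850$ ($Z = \left(-5\right) 23970 = -119850$)
$Y = -838950$ ($Y = 7 \left(-119850\right) = -838950$)
$\left(-27993 + X{\left(177,-95 \right)}\right) + Y = \left(-27993 - \frac{236}{3}\right) - 838950 = - \frac{84215}{3} - 838950 = - \frac{2601065}{3}$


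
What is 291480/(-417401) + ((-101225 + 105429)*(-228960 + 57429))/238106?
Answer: -150532038945402/49692841253 ≈ -3029.3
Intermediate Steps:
291480/(-417401) + ((-101225 + 105429)*(-228960 + 57429))/238106 = 291480*(-1/417401) + (4204*(-171531))*(1/238106) = -291480/417401 - 721116324*1/238106 = -291480/417401 - 360558162/119053 = -150532038945402/49692841253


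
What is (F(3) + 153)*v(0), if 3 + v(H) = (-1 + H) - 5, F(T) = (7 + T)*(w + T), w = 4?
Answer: -2007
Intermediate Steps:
F(T) = (4 + T)*(7 + T) (F(T) = (7 + T)*(4 + T) = (4 + T)*(7 + T))
v(H) = -9 + H (v(H) = -3 + ((-1 + H) - 5) = -3 + (-6 + H) = -9 + H)
(F(3) + 153)*v(0) = ((28 + 3**2 + 11*3) + 153)*(-9 + 0) = ((28 + 9 + 33) + 153)*(-9) = (70 + 153)*(-9) = 223*(-9) = -2007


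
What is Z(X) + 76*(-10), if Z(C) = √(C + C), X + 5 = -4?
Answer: -760 + 3*I*√2 ≈ -760.0 + 4.2426*I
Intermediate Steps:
X = -9 (X = -5 - 4 = -9)
Z(C) = √2*√C (Z(C) = √(2*C) = √2*√C)
Z(X) + 76*(-10) = √2*√(-9) + 76*(-10) = √2*(3*I) - 760 = 3*I*√2 - 760 = -760 + 3*I*√2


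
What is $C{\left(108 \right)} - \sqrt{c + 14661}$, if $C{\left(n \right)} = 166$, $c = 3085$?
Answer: $166 - \sqrt{17746} \approx 32.786$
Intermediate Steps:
$C{\left(108 \right)} - \sqrt{c + 14661} = 166 - \sqrt{3085 + 14661} = 166 - \sqrt{17746}$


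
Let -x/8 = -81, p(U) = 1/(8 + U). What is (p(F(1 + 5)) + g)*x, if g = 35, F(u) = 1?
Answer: 22752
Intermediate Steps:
x = 648 (x = -8*(-81) = 648)
(p(F(1 + 5)) + g)*x = (1/(8 + 1) + 35)*648 = (1/9 + 35)*648 = (⅑ + 35)*648 = (316/9)*648 = 22752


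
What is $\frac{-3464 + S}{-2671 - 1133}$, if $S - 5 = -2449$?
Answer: $\frac{1477}{951} \approx 1.5531$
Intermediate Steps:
$S = -2444$ ($S = 5 - 2449 = -2444$)
$\frac{-3464 + S}{-2671 - 1133} = \frac{-3464 - 2444}{-2671 - 1133} = - \frac{5908}{-3804} = \left(-5908\right) \left(- \frac{1}{3804}\right) = \frac{1477}{951}$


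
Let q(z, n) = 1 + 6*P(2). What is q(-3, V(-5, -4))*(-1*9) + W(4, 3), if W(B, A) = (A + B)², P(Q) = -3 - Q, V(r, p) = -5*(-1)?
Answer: 310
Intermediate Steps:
V(r, p) = 5
q(z, n) = -29 (q(z, n) = 1 + 6*(-3 - 1*2) = 1 + 6*(-3 - 2) = 1 + 6*(-5) = 1 - 30 = -29)
q(-3, V(-5, -4))*(-1*9) + W(4, 3) = -(-29)*9 + (3 + 4)² = -29*(-9) + 7² = 261 + 49 = 310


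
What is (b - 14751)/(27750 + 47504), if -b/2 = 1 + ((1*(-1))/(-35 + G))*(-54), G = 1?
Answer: -250747/1279318 ≈ -0.19600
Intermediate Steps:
b = 20/17 (b = -2*(1 + ((1*(-1))/(-35 + 1))*(-54)) = -2*(1 - 1/(-34)*(-54)) = -2*(1 - 1*(-1/34)*(-54)) = -2*(1 + (1/34)*(-54)) = -2*(1 - 27/17) = -2*(-10/17) = 20/17 ≈ 1.1765)
(b - 14751)/(27750 + 47504) = (20/17 - 14751)/(27750 + 47504) = -250747/17/75254 = -250747/17*1/75254 = -250747/1279318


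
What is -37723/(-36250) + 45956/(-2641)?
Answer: -1566278557/95736250 ≈ -16.360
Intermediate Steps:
-37723/(-36250) + 45956/(-2641) = -37723*(-1/36250) + 45956*(-1/2641) = 37723/36250 - 45956/2641 = -1566278557/95736250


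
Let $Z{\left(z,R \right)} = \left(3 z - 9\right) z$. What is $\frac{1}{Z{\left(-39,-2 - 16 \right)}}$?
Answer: $\frac{1}{4914} \approx 0.0002035$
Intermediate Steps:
$Z{\left(z,R \right)} = z \left(-9 + 3 z\right)$ ($Z{\left(z,R \right)} = \left(-9 + 3 z\right) z = z \left(-9 + 3 z\right)$)
$\frac{1}{Z{\left(-39,-2 - 16 \right)}} = \frac{1}{3 \left(-39\right) \left(-3 - 39\right)} = \frac{1}{3 \left(-39\right) \left(-42\right)} = \frac{1}{4914}$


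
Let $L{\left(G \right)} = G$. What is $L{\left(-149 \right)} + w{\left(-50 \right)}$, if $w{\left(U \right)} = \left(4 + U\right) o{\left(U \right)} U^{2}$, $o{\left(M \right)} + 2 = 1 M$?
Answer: $5979851$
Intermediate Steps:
$o{\left(M \right)} = -2 + M$ ($o{\left(M \right)} = -2 + 1 M = -2 + M$)
$w{\left(U \right)} = U^{2} \left(-2 + U\right) \left(4 + U\right)$ ($w{\left(U \right)} = \left(4 + U\right) \left(-2 + U\right) U^{2} = \left(4 + U\right) U^{2} \left(-2 + U\right) = U^{2} \left(-2 + U\right) \left(4 + U\right)$)
$L{\left(-149 \right)} + w{\left(-50 \right)} = -149 + \left(-50\right)^{2} \left(-2 - 50\right) \left(4 - 50\right) = -149 + 2500 \left(-52\right) \left(-46\right) = -149 + 5980000 = 5979851$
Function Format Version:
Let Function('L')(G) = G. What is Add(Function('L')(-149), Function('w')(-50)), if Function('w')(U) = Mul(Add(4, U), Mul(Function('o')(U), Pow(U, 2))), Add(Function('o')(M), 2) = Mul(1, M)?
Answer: 5979851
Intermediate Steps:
Function('o')(M) = Add(-2, M) (Function('o')(M) = Add(-2, Mul(1, M)) = Add(-2, M))
Function('w')(U) = Mul(Pow(U, 2), Add(-2, U), Add(4, U)) (Function('w')(U) = Mul(Add(4, U), Mul(Add(-2, U), Pow(U, 2))) = Mul(Add(4, U), Mul(Pow(U, 2), Add(-2, U))) = Mul(Pow(U, 2), Add(-2, U), Add(4, U)))
Add(Function('L')(-149), Function('w')(-50)) = Add(-149, Mul(Pow(-50, 2), Add(-2, -50), Add(4, -50))) = Add(-149, Mul(2500, -52, -46)) = Add(-149, 5980000) = 5979851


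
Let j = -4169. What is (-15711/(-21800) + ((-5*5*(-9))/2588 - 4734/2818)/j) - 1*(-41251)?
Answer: 3417792835409433607/82852127056600 ≈ 41252.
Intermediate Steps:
(-15711/(-21800) + ((-5*5*(-9))/2588 - 4734/2818)/j) - 1*(-41251) = (-15711/(-21800) + ((-5*5*(-9))/2588 - 4734/2818)/(-4169)) - 1*(-41251) = (-15711*(-1/21800) + (-25*(-9)*(1/2588) - 4734*1/2818)*(-1/4169)) + 41251 = (15711/21800 + (225*(1/2588) - 2367/1409)*(-1/4169)) + 41251 = (15711/21800 + (225/2588 - 2367/1409)*(-1/4169)) + 41251 = (15711/21800 - 5808771/3646492*(-1/4169)) + 41251 = (15711/21800 + 5808771/15202225148) + 41251 = 59742197627007/82852127056600 + 41251 = 3417792835409433607/82852127056600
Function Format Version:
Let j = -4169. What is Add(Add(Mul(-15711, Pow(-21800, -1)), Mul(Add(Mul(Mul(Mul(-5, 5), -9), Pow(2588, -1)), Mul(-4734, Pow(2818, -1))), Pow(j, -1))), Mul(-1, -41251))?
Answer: Rational(3417792835409433607, 82852127056600) ≈ 41252.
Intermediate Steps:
Add(Add(Mul(-15711, Pow(-21800, -1)), Mul(Add(Mul(Mul(Mul(-5, 5), -9), Pow(2588, -1)), Mul(-4734, Pow(2818, -1))), Pow(j, -1))), Mul(-1, -41251)) = Add(Add(Mul(-15711, Pow(-21800, -1)), Mul(Add(Mul(Mul(Mul(-5, 5), -9), Pow(2588, -1)), Mul(-4734, Pow(2818, -1))), Pow(-4169, -1))), Mul(-1, -41251)) = Add(Add(Mul(-15711, Rational(-1, 21800)), Mul(Add(Mul(Mul(-25, -9), Rational(1, 2588)), Mul(-4734, Rational(1, 2818))), Rational(-1, 4169))), 41251) = Add(Add(Rational(15711, 21800), Mul(Add(Mul(225, Rational(1, 2588)), Rational(-2367, 1409)), Rational(-1, 4169))), 41251) = Add(Add(Rational(15711, 21800), Mul(Add(Rational(225, 2588), Rational(-2367, 1409)), Rational(-1, 4169))), 41251) = Add(Add(Rational(15711, 21800), Mul(Rational(-5808771, 3646492), Rational(-1, 4169))), 41251) = Add(Add(Rational(15711, 21800), Rational(5808771, 15202225148)), 41251) = Add(Rational(59742197627007, 82852127056600), 41251) = Rational(3417792835409433607, 82852127056600)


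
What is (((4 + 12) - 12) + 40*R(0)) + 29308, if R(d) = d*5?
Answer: 29312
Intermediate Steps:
R(d) = 5*d
(((4 + 12) - 12) + 40*R(0)) + 29308 = (((4 + 12) - 12) + 40*(5*0)) + 29308 = ((16 - 12) + 40*0) + 29308 = (4 + 0) + 29308 = 4 + 29308 = 29312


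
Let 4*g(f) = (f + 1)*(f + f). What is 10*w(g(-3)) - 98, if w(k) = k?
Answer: -68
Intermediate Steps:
g(f) = f*(1 + f)/2 (g(f) = ((f + 1)*(f + f))/4 = ((1 + f)*(2*f))/4 = (2*f*(1 + f))/4 = f*(1 + f)/2)
10*w(g(-3)) - 98 = 10*((1/2)*(-3)*(1 - 3)) - 98 = 10*((1/2)*(-3)*(-2)) - 98 = 10*3 - 98 = 30 - 98 = -68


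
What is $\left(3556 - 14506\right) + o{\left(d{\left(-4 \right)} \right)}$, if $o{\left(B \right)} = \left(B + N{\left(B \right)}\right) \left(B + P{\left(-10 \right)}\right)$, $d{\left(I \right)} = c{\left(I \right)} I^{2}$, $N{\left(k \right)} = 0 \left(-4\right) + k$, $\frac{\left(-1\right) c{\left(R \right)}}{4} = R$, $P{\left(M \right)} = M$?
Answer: $115002$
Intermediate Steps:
$c{\left(R \right)} = - 4 R$
$N{\left(k \right)} = k$ ($N{\left(k \right)} = 0 + k = k$)
$d{\left(I \right)} = - 4 I^{3}$ ($d{\left(I \right)} = - 4 I I^{2} = - 4 I^{3}$)
$o{\left(B \right)} = 2 B \left(-10 + B\right)$ ($o{\left(B \right)} = \left(B + B\right) \left(B - 10\right) = 2 B \left(-10 + B\right)$)
$\left(3556 - 14506\right) + o{\left(d{\left(-4 \right)} \right)} = \left(3556 - 14506\right) + 2 \left(- 4 \left(-4\right)^{3}\right) \left(-10 - 4 \left(-4\right)^{3}\right) = -10950 + 2 \left(\left(-4\right) \left(-64\right)\right) \left(-10 - -256\right) = -10950 + 2 \cdot 256 \left(-10 + 256\right) = -10950 + 2 \cdot 256 \cdot 246 = -10950 + 125952 = 115002$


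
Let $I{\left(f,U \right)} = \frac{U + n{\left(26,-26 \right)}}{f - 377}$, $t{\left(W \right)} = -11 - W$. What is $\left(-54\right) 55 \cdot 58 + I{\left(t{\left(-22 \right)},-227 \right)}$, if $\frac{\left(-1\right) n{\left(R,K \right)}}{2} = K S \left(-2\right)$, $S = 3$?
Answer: $- \frac{63046621}{366} \approx -1.7226 \cdot 10^{5}$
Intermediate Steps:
$n{\left(R,K \right)} = 12 K$ ($n{\left(R,K \right)} = - 2 K 3 \left(-2\right) = - 2 \cdot 3 K \left(-2\right) = - 2 \left(- 6 K\right) = 12 K$)
$I{\left(f,U \right)} = \frac{-312 + U}{-377 + f}$ ($I{\left(f,U \right)} = \frac{U + 12 \left(-26\right)}{f - 377} = \frac{U - 312}{-377 + f} = \frac{-312 + U}{-377 + f}$)
$\left(-54\right) 55 \cdot 58 + I{\left(t{\left(-22 \right)},-227 \right)} = \left(-54\right) 55 \cdot 58 + \frac{-312 - 227}{-377 - -11} = \left(-2970\right) 58 + \frac{1}{-377 + \left(-11 + 22\right)} \left(-539\right) = -172260 + \frac{1}{-377 + 11} \left(-539\right) = -172260 + \frac{1}{-366} \left(-539\right) = -172260 - - \frac{539}{366} = -172260 + \frac{539}{366} = - \frac{63046621}{366}$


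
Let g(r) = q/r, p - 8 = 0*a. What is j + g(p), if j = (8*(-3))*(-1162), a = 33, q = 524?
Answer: 55907/2 ≈ 27954.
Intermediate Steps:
p = 8 (p = 8 + 0*33 = 8 + 0 = 8)
g(r) = 524/r
j = 27888 (j = -24*(-1162) = 27888)
j + g(p) = 27888 + 524/8 = 27888 + 524*(1/8) = 27888 + 131/2 = 55907/2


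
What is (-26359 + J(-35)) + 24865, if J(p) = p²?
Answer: -269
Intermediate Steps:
(-26359 + J(-35)) + 24865 = (-26359 + (-35)²) + 24865 = (-26359 + 1225) + 24865 = -25134 + 24865 = -269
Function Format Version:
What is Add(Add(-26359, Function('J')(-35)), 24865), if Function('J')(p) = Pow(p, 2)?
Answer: -269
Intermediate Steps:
Add(Add(-26359, Function('J')(-35)), 24865) = Add(Add(-26359, Pow(-35, 2)), 24865) = Add(Add(-26359, 1225), 24865) = Add(-25134, 24865) = -269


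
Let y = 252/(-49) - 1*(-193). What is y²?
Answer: 1729225/49 ≈ 35290.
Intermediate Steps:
y = 1315/7 (y = 252*(-1/49) + 193 = -36/7 + 193 = 1315/7 ≈ 187.86)
y² = (1315/7)² = 1729225/49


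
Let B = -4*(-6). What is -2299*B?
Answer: -55176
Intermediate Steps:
B = 24
-2299*B = -2299*24 = -55176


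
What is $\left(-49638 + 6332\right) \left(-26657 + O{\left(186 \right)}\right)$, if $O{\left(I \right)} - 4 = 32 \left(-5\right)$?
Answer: $1161163778$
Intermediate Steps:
$O{\left(I \right)} = -156$ ($O{\left(I \right)} = 4 + 32 \left(-5\right) = 4 - 160 = -156$)
$\left(-49638 + 6332\right) \left(-26657 + O{\left(186 \right)}\right) = \left(-49638 + 6332\right) \left(-26657 - 156\right) = \left(-43306\right) \left(-26813\right) = 1161163778$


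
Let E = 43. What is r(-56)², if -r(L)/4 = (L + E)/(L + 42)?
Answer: 676/49 ≈ 13.796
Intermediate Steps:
r(L) = -4*(43 + L)/(42 + L) (r(L) = -4*(L + 43)/(L + 42) = -4*(43 + L)/(42 + L))
r(-56)² = (4*(-43 - 1*(-56))/(42 - 56))² = (4*(-43 + 56)/(-14))² = (4*(-1/14)*13)² = (-26/7)² = 676/49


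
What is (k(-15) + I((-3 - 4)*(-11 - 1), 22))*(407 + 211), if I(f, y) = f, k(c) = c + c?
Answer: 33372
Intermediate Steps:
k(c) = 2*c
(k(-15) + I((-3 - 4)*(-11 - 1), 22))*(407 + 211) = (2*(-15) + (-3 - 4)*(-11 - 1))*(407 + 211) = (-30 - 7*(-12))*618 = (-30 + 84)*618 = 54*618 = 33372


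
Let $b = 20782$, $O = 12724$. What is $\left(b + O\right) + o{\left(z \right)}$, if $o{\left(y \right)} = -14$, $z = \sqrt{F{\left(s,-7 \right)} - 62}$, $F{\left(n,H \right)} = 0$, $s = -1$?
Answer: $33492$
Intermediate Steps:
$z = i \sqrt{62}$ ($z = \sqrt{0 - 62} = \sqrt{-62} = i \sqrt{62} \approx 7.874 i$)
$\left(b + O\right) + o{\left(z \right)} = \left(20782 + 12724\right) - 14 = 33506 - 14 = 33492$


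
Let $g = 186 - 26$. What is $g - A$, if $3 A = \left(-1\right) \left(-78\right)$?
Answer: $134$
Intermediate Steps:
$g = 160$ ($g = 186 - 26 = 160$)
$A = 26$ ($A = \frac{\left(-1\right) \left(-78\right)}{3} = \frac{1}{3} \cdot 78 = 26$)
$g - A = 160 - 26 = 134$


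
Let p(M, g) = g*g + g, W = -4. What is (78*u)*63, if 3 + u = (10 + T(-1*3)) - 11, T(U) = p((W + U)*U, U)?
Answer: 9828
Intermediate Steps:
p(M, g) = g + g² (p(M, g) = g² + g = g + g²)
T(U) = U*(1 + U)
u = 2 (u = -3 + ((10 + (-1*3)*(1 - 1*3)) - 11) = -3 + ((10 - 3*(1 - 3)) - 11) = -3 + ((10 - 3*(-2)) - 11) = -3 + ((10 + 6) - 11) = -3 + (16 - 11) = -3 + 5 = 2)
(78*u)*63 = (78*2)*63 = 156*63 = 9828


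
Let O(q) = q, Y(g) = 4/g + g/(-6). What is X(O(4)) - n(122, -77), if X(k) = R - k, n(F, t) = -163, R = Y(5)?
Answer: 4769/30 ≈ 158.97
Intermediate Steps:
Y(g) = 4/g - g/6 (Y(g) = 4/g + g*(-1/6) = 4/g - g/6)
R = -1/30 (R = 4/5 - 1/6*5 = 4*(1/5) - 5/6 = 4/5 - 5/6 = -1/30 ≈ -0.033333)
X(k) = -1/30 - k
X(O(4)) - n(122, -77) = (-1/30 - 1*4) - 1*(-163) = (-1/30 - 4) + 163 = -121/30 + 163 = 4769/30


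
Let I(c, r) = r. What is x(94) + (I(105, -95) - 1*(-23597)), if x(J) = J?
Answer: 23596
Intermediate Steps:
x(94) + (I(105, -95) - 1*(-23597)) = 94 + (-95 - 1*(-23597)) = 94 + (-95 + 23597) = 94 + 23502 = 23596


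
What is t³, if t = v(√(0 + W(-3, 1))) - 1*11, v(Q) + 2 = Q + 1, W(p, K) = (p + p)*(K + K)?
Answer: -1296 + 840*I*√3 ≈ -1296.0 + 1454.9*I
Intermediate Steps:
W(p, K) = 4*K*p (W(p, K) = (2*p)*(2*K) = 4*K*p)
v(Q) = -1 + Q (v(Q) = -2 + (Q + 1) = -2 + (1 + Q) = -1 + Q)
t = -12 + 2*I*√3 (t = (-1 + √(0 + 4*1*(-3))) - 1*11 = (-1 + √(0 - 12)) - 11 = (-1 + √(-12)) - 11 = (-1 + 2*I*√3) - 11 = -12 + 2*I*√3 ≈ -12.0 + 3.4641*I)
t³ = (-12 + 2*I*√3)³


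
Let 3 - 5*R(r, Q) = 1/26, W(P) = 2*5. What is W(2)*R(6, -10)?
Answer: 77/13 ≈ 5.9231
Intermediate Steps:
W(P) = 10
R(r, Q) = 77/130 (R(r, Q) = ⅗ - ⅕/26 = ⅗ - ⅕*1/26 = ⅗ - 1/130 = 77/130)
W(2)*R(6, -10) = 10*(77/130) = 77/13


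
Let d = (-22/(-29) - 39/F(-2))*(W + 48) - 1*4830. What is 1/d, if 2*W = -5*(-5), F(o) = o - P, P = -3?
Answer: -58/414329 ≈ -0.00013999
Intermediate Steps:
F(o) = 3 + o (F(o) = o - 1*(-3) = o + 3 = 3 + o)
W = 25/2 (W = (-5*(-5))/2 = (1/2)*25 = 25/2 ≈ 12.500)
d = -414329/58 (d = (-22/(-29) - 39/(3 - 2))*(25/2 + 48) - 1*4830 = (-22*(-1/29) - 39/1)*(121/2) - 4830 = (22/29 - 39*1)*(121/2) - 4830 = (22/29 - 39)*(121/2) - 4830 = -1109/29*121/2 - 4830 = -134189/58 - 4830 = -414329/58 ≈ -7143.6)
1/d = 1/(-414329/58) = -58/414329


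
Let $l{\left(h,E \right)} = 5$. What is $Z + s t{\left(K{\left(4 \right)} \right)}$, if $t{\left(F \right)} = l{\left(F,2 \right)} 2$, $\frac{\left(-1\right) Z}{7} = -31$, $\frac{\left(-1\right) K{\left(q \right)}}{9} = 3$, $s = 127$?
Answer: $1487$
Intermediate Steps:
$K{\left(q \right)} = -27$ ($K{\left(q \right)} = \left(-9\right) 3 = -27$)
$Z = 217$ ($Z = \left(-7\right) \left(-31\right) = 217$)
$t{\left(F \right)} = 10$ ($t{\left(F \right)} = 5 \cdot 2 = 10$)
$Z + s t{\left(K{\left(4 \right)} \right)} = 217 + 127 \cdot 10 = 217 + 1270 = 1487$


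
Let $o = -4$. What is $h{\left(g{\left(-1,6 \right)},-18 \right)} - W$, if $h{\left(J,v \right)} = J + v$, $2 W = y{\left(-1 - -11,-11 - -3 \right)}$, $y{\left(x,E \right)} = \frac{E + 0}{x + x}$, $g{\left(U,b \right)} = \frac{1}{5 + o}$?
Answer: $- \frac{84}{5} \approx -16.8$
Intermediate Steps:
$g{\left(U,b \right)} = 1$ ($g{\left(U,b \right)} = \frac{1}{5 - 4} = 1^{-1} = 1$)
$y{\left(x,E \right)} = \frac{E}{2 x}$
$W = - \frac{1}{5}$ ($W = \frac{\frac{1}{2} \left(-11 - -3\right) \frac{1}{-1 - -11}}{2} = \frac{\frac{1}{2} \left(-11 + 3\right) \frac{1}{-1 + 11}}{2} = \frac{\frac{1}{2} \left(-8\right) \frac{1}{10}}{2} = \frac{1}{2} \left(- \frac{2}{5}\right) = - \frac{1}{5} \approx -0.2$)
$h{\left(g{\left(-1,6 \right)},-18 \right)} - W = \left(1 - 18\right) - - \frac{1}{5} = -17 + \frac{1}{5} = - \frac{84}{5}$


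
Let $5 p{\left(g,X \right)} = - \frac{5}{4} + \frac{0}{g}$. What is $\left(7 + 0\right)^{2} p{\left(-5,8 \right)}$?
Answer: $- \frac{49}{4} \approx -12.25$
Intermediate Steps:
$p{\left(g,X \right)} = - \frac{1}{4}$ ($p{\left(g,X \right)} = \frac{- \frac{5}{4} + \frac{0}{g}}{5} = \frac{\left(-5\right) \frac{1}{4} + 0}{5} = \frac{- \frac{5}{4} + 0}{5} = \frac{1}{5} \left(- \frac{5}{4}\right) = - \frac{1}{4}$)
$\left(7 + 0\right)^{2} p{\left(-5,8 \right)} = \left(7 + 0\right)^{2} \left(- \frac{1}{4}\right) = 7^{2} \left(- \frac{1}{4}\right) = 49 \left(- \frac{1}{4}\right) = - \frac{49}{4}$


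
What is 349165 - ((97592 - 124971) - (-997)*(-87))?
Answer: 463283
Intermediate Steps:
349165 - ((97592 - 124971) - (-997)*(-87)) = 349165 - (-27379 - 1*86739) = 349165 - (-27379 - 86739) = 349165 - 1*(-114118) = 349165 + 114118 = 463283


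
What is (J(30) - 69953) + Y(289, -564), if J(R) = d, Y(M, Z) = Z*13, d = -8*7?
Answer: -77341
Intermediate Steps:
d = -56
Y(M, Z) = 13*Z
J(R) = -56
(J(30) - 69953) + Y(289, -564) = (-56 - 69953) + 13*(-564) = -70009 - 7332 = -77341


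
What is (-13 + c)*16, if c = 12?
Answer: -16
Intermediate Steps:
(-13 + c)*16 = (-13 + 12)*16 = -1*16 = -16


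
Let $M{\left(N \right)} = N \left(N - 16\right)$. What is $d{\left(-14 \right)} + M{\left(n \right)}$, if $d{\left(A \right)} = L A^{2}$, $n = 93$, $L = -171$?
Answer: $-26355$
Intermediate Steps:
$M{\left(N \right)} = N \left(-16 + N\right)$
$d{\left(A \right)} = - 171 A^{2}$
$d{\left(-14 \right)} + M{\left(n \right)} = - 171 \left(-14\right)^{2} + 93 \left(-16 + 93\right) = \left(-171\right) 196 + 93 \cdot 77 = -33516 + 7161 = -26355$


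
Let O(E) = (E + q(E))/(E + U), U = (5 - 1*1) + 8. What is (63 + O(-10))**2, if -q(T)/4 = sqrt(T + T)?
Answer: 3284 - 464*I*sqrt(5) ≈ 3284.0 - 1037.5*I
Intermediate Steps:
q(T) = -4*sqrt(2)*sqrt(T) (q(T) = -4*sqrt(T + T) = -4*sqrt(2)*sqrt(T))
U = 12 (U = (5 - 1) + 8 = 4 + 8 = 12)
O(E) = (E - 4*sqrt(2)*sqrt(E))/(12 + E) (O(E) = (E - 4*sqrt(2)*sqrt(E))/(E + 12) = (E - 4*sqrt(2)*sqrt(E))/(12 + E))
(63 + O(-10))**2 = (63 + (-10 - 4*sqrt(2)*sqrt(-10))/(12 - 10))**2 = (63 + (-10 - 4*sqrt(2)*I*sqrt(10))/2)**2 = (63 + (-10 - 8*I*sqrt(5))/2)**2 = (63 + (-5 - 4*I*sqrt(5)))**2 = (58 - 4*I*sqrt(5))**2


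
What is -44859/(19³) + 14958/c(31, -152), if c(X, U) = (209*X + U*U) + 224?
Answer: -64974489/10760327 ≈ -6.0383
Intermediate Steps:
c(X, U) = 224 + U² + 209*X (c(X, U) = (209*X + U²) + 224 = (U² + 209*X) + 224 = 224 + U² + 209*X)
-44859/(19³) + 14958/c(31, -152) = -44859/(19³) + 14958/(224 + (-152)² + 209*31) = -44859/6859 + 14958/(224 + 23104 + 6479) = -44859*1/6859 + 14958/29807 = -2361/361 + 14958*(1/29807) = -2361/361 + 14958/29807 = -64974489/10760327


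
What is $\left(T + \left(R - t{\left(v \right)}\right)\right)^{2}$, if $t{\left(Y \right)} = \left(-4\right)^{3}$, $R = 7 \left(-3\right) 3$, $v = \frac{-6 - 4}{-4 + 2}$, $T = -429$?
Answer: $183184$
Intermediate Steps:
$v = 5$ ($v = - \frac{10}{-2} = \left(-10\right) \left(- \frac{1}{2}\right) = 5$)
$R = -63$ ($R = \left(-21\right) 3 = -63$)
$t{\left(Y \right)} = -64$
$\left(T + \left(R - t{\left(v \right)}\right)\right)^{2} = \left(-429 - -1\right)^{2} = \left(-429 + \left(-63 + 64\right)\right)^{2} = \left(-429 + 1\right)^{2} = \left(-428\right)^{2} = 183184$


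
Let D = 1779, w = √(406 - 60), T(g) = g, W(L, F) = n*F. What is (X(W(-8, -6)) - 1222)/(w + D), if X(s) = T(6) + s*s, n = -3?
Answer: -1586868/3164495 + 892*√346/3164495 ≈ -0.49622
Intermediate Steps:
W(L, F) = -3*F
w = √346 ≈ 18.601
X(s) = 6 + s² (X(s) = 6 + s*s = 6 + s²)
(X(W(-8, -6)) - 1222)/(w + D) = ((6 + (-3*(-6))²) - 1222)/(√346 + 1779) = ((6 + 18²) - 1222)/(1779 + √346) = ((6 + 324) - 1222)/(1779 + √346) = (330 - 1222)/(1779 + √346) = -892/(1779 + √346)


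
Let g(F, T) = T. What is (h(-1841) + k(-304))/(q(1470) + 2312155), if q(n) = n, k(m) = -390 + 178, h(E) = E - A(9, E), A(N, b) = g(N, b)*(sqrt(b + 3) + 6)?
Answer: 8993/2313625 + 1841*I*sqrt(1838)/2313625 ≈ 0.003887 + 0.034114*I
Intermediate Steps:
A(N, b) = b*(6 + sqrt(3 + b)) (A(N, b) = b*(sqrt(b + 3) + 6) = b*(sqrt(3 + b) + 6) = b*(6 + sqrt(3 + b)))
h(E) = E - E*(6 + sqrt(3 + E))
k(m) = -212
(h(-1841) + k(-304))/(q(1470) + 2312155) = (-1841*(-5 - sqrt(3 - 1841)) - 212)/(1470 + 2312155) = (-1841*(-5 - sqrt(-1838)) - 212)/2313625 = (-1841*(-5 - I*sqrt(1838)) - 212)*(1/2313625) = ((9205 + 1841*I*sqrt(1838)) - 212)*(1/2313625) = (8993 + 1841*I*sqrt(1838))*(1/2313625) = 8993/2313625 + 1841*I*sqrt(1838)/2313625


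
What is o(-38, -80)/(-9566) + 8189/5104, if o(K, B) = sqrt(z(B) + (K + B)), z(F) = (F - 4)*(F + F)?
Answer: 8189/5104 - sqrt(13322)/9566 ≈ 1.5924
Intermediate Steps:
z(F) = 2*F*(-4 + F) (z(F) = (-4 + F)*(2*F) = 2*F*(-4 + F))
o(K, B) = sqrt(B + K + 2*B*(-4 + B)) (o(K, B) = sqrt(2*B*(-4 + B) + (K + B)) = sqrt(2*B*(-4 + B) + (B + K)) = sqrt(B + K + 2*B*(-4 + B)))
o(-38, -80)/(-9566) + 8189/5104 = sqrt(-80 - 38 + 2*(-80)*(-4 - 80))/(-9566) + 8189/5104 = sqrt(-80 - 38 + 2*(-80)*(-84))*(-1/9566) + 8189*(1/5104) = sqrt(-80 - 38 + 13440)*(-1/9566) + 8189/5104 = sqrt(13322)*(-1/9566) + 8189/5104 = -sqrt(13322)/9566 + 8189/5104 = 8189/5104 - sqrt(13322)/9566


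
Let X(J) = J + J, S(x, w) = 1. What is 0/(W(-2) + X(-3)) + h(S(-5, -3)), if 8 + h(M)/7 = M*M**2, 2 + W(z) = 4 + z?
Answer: -49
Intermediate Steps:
W(z) = 2 + z (W(z) = -2 + (4 + z) = 2 + z)
X(J) = 2*J
h(M) = -56 + 7*M**3 (h(M) = -56 + 7*(M*M**2) = -56 + 7*M**3)
0/(W(-2) + X(-3)) + h(S(-5, -3)) = 0/((2 - 2) + 2*(-3)) + (-56 + 7*1**3) = 0/(0 - 6) + (-56 + 7*1) = 0/(-6) + (-56 + 7) = 0*(-1/6) - 49 = 0 - 49 = -49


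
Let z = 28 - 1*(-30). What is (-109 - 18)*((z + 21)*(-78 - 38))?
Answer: 1163828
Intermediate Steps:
z = 58 (z = 28 + 30 = 58)
(-109 - 18)*((z + 21)*(-78 - 38)) = (-109 - 18)*((58 + 21)*(-78 - 38)) = -10033*(-116) = -127*(-9164) = 1163828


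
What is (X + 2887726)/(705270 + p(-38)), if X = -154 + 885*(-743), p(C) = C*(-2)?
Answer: 2230017/705346 ≈ 3.1616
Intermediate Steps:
p(C) = -2*C
X = -657709 (X = -154 - 657555 = -657709)
(X + 2887726)/(705270 + p(-38)) = (-657709 + 2887726)/(705270 - 2*(-38)) = 2230017/(705270 + 76) = 2230017/705346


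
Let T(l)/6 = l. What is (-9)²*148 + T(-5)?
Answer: 11958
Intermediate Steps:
T(l) = 6*l
(-9)²*148 + T(-5) = (-9)²*148 + 6*(-5) = 81*148 - 30 = 11988 - 30 = 11958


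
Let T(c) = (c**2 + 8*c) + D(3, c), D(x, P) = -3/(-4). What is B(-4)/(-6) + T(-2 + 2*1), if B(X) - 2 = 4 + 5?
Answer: -13/12 ≈ -1.0833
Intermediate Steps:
D(x, P) = 3/4 (D(x, P) = -3*(-1/4) = 3/4)
B(X) = 11 (B(X) = 2 + (4 + 5) = 2 + 9 = 11)
T(c) = 3/4 + c**2 + 8*c (T(c) = (c**2 + 8*c) + 3/4 = 3/4 + c**2 + 8*c)
B(-4)/(-6) + T(-2 + 2*1) = 11/(-6) + (3/4 + (-2 + 2*1)**2 + 8*(-2 + 2*1)) = 11*(-1/6) + (3/4 + (-2 + 2)**2 + 8*(-2 + 2)) = -11/6 + (3/4 + 0**2 + 8*0) = -11/6 + (3/4 + 0 + 0) = -11/6 + 3/4 = -13/12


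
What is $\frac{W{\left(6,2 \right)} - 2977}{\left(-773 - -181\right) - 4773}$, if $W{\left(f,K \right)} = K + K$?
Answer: $\frac{2973}{5365} \approx 0.55415$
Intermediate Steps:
$W{\left(f,K \right)} = 2 K$
$\frac{W{\left(6,2 \right)} - 2977}{\left(-773 - -181\right) - 4773} = \frac{2 \cdot 2 - 2977}{\left(-773 - -181\right) - 4773} = \frac{4 - 2977}{\left(-773 + 181\right) - 4773} = - \frac{2973}{-592 - 4773} = - \frac{2973}{-5365} = \left(-2973\right) \left(- \frac{1}{5365}\right) = \frac{2973}{5365}$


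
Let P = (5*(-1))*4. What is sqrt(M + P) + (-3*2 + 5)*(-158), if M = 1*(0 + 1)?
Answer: 158 + I*sqrt(19) ≈ 158.0 + 4.3589*I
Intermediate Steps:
M = 1 (M = 1*1 = 1)
P = -20 (P = -5*4 = -20)
sqrt(M + P) + (-3*2 + 5)*(-158) = sqrt(1 - 20) + (-3*2 + 5)*(-158) = sqrt(-19) + (-6 + 5)*(-158) = I*sqrt(19) - 1*(-158) = I*sqrt(19) + 158 = 158 + I*sqrt(19)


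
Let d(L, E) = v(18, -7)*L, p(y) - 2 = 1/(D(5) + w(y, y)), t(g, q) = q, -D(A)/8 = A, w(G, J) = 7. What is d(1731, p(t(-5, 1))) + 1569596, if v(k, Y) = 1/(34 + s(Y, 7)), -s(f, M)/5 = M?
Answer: 1567865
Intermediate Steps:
s(f, M) = -5*M
D(A) = -8*A
v(k, Y) = -1 (v(k, Y) = 1/(34 - 5*7) = 1/(34 - 35) = 1/(-1) = -1)
p(y) = 65/33 (p(y) = 2 + 1/(-8*5 + 7) = 2 + 1/(-40 + 7) = 2 + 1/(-33) = 2 - 1/33 = 65/33)
d(L, E) = -L
d(1731, p(t(-5, 1))) + 1569596 = -1*1731 + 1569596 = -1731 + 1569596 = 1567865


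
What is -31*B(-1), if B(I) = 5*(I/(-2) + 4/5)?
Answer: -403/2 ≈ -201.50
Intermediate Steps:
B(I) = 4 - 5*I/2 (B(I) = 5*(I*(-½) + 4*(⅕)) = 5*(-I/2 + ⅘) = 5*(⅘ - I/2) = 4 - 5*I/2)
-31*B(-1) = -31*(4 - 5/2*(-1)) = -31*(4 + 5/2) = -31*13/2 = -1*403/2 = -403/2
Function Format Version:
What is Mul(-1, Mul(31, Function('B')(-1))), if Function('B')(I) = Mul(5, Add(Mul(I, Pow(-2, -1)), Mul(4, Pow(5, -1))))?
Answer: Rational(-403, 2) ≈ -201.50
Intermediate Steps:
Function('B')(I) = Add(4, Mul(Rational(-5, 2), I)) (Function('B')(I) = Mul(5, Add(Mul(I, Rational(-1, 2)), Mul(4, Rational(1, 5)))) = Mul(5, Add(Mul(Rational(-1, 2), I), Rational(4, 5))) = Mul(5, Add(Rational(4, 5), Mul(Rational(-1, 2), I))) = Add(4, Mul(Rational(-5, 2), I)))
Mul(-1, Mul(31, Function('B')(-1))) = Mul(-1, Mul(31, Add(4, Mul(Rational(-5, 2), -1)))) = Mul(-1, Mul(31, Add(4, Rational(5, 2)))) = Mul(-1, Mul(31, Rational(13, 2))) = Mul(-1, Rational(403, 2)) = Rational(-403, 2)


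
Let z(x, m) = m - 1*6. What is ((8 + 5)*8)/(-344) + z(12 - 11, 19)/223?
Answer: -2340/9589 ≈ -0.24403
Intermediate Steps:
z(x, m) = -6 + m (z(x, m) = m - 6 = -6 + m)
((8 + 5)*8)/(-344) + z(12 - 11, 19)/223 = ((8 + 5)*8)/(-344) + (-6 + 19)/223 = (13*8)*(-1/344) + 13*(1/223) = 104*(-1/344) + 13/223 = -13/43 + 13/223 = -2340/9589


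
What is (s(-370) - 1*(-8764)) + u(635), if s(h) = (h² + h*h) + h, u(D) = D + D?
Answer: 283464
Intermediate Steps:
u(D) = 2*D
s(h) = h + 2*h² (s(h) = (h² + h²) + h = 2*h² + h = h + 2*h²)
(s(-370) - 1*(-8764)) + u(635) = (-370*(1 + 2*(-370)) - 1*(-8764)) + 2*635 = (-370*(1 - 740) + 8764) + 1270 = (-370*(-739) + 8764) + 1270 = (273430 + 8764) + 1270 = 282194 + 1270 = 283464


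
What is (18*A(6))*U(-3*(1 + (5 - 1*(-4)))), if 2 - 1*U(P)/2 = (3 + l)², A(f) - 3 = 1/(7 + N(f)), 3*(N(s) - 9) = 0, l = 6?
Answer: -34839/4 ≈ -8709.8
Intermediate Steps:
N(s) = 9 (N(s) = 9 + (⅓)*0 = 9 + 0 = 9)
A(f) = 49/16 (A(f) = 3 + 1/(7 + 9) = 3 + 1/16 = 49/16)
U(P) = -158 (U(P) = 4 - 2*(3 + 6)² = 4 - 2*9² = 4 - 2*81 = 4 - 162 = -158)
(18*A(6))*U(-3*(1 + (5 - 1*(-4)))) = (18*(49/16))*(-158) = (441/8)*(-158) = -34839/4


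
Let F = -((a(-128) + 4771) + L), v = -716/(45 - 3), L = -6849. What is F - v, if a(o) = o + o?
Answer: 49372/21 ≈ 2351.0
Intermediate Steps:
a(o) = 2*o
v = -358/21 (v = -716/42 = (1/42)*(-716) = -358/21 ≈ -17.048)
F = 2334 (F = -((2*(-128) + 4771) - 6849) = -((-256 + 4771) - 6849) = -(4515 - 6849) = -1*(-2334) = 2334)
F - v = 2334 - 1*(-358/21) = 2334 + 358/21 = 49372/21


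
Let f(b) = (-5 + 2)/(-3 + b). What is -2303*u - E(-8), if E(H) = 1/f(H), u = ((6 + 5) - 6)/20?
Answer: -6953/12 ≈ -579.42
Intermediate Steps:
f(b) = -3/(-3 + b)
u = 1/4 (u = (11 - 6)*(1/20) = 5*(1/20) = 1/4 ≈ 0.25000)
E(H) = 1 - H/3 (E(H) = 1/(-3/(-3 + H)) = 1 - H/3)
-2303*u - E(-8) = -2303*1/4 - (1 - 1/3*(-8)) = -2303/4 - (1 + 8/3) = -2303/4 - 1*11/3 = -2303/4 - 11/3 = -6953/12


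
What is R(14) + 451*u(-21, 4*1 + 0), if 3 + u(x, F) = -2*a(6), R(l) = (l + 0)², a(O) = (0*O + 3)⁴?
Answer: -74219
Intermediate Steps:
a(O) = 81 (a(O) = (0 + 3)⁴ = 3⁴ = 81)
R(l) = l²
u(x, F) = -165 (u(x, F) = -3 - 2*81 = -3 - 162 = -165)
R(14) + 451*u(-21, 4*1 + 0) = 14² + 451*(-165) = 196 - 74415 = -74219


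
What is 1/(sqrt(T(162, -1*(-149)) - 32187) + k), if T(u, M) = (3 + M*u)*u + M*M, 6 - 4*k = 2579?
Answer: 10292/55793367 + 32*sqrt(975214)/55793367 ≈ 0.00075086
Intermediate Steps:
k = -2573/4 (k = 3/2 - 1/4*2579 = 3/2 - 2579/4 = -2573/4 ≈ -643.25)
T(u, M) = M**2 + u*(3 + M*u) (T(u, M) = u*(3 + M*u) + M**2 = M**2 + u*(3 + M*u))
1/(sqrt(T(162, -1*(-149)) - 32187) + k) = 1/(sqrt(((-1*(-149))**2 + 3*162 - 1*(-149)*162**2) - 32187) - 2573/4) = 1/(sqrt((149**2 + 486 + 149*26244) - 32187) - 2573/4) = 1/(sqrt((22201 + 486 + 3910356) - 32187) - 2573/4) = 1/(sqrt(3933043 - 32187) - 2573/4) = 1/(sqrt(3900856) - 2573/4) = 1/(2*sqrt(975214) - 2573/4) = 1/(-2573/4 + 2*sqrt(975214))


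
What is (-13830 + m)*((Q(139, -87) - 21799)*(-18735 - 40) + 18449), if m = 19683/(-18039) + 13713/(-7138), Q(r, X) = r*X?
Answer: -377810691948530790543/42920794 ≈ -8.8025e+12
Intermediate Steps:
Q(r, X) = X*r
m = -129288687/42920794 (m = 19683*(-1/18039) + 13713*(-1/7138) = -6561/6013 - 13713/7138 = -129288687/42920794 ≈ -3.0123)
(-13830 + m)*((Q(139, -87) - 21799)*(-18735 - 40) + 18449) = (-13830 - 129288687/42920794)*((-87*139 - 21799)*(-18735 - 40) + 18449) = -593723869707*((-12093 - 21799)*(-18775) + 18449)/42920794 = -593723869707*(-33892*(-18775) + 18449)/42920794 = -593723869707*(636322300 + 18449)/42920794 = -593723869707/42920794*636340749 = -377810691948530790543/42920794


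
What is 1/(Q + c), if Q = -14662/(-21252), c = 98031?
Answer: 10626/1041684737 ≈ 1.0201e-5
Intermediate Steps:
Q = 7331/10626 (Q = -14662*(-1/21252) = 7331/10626 ≈ 0.68991)
1/(Q + c) = 1/(7331/10626 + 98031) = 1/(1041684737/10626) = 10626/1041684737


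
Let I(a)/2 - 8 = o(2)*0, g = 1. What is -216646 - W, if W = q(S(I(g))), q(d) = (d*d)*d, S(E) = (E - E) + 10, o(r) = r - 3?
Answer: -217646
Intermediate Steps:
o(r) = -3 + r
I(a) = 16 (I(a) = 16 + 2*((-3 + 2)*0) = 16 + 2*(-1*0) = 16 + 2*0 = 16 + 0 = 16)
S(E) = 10 (S(E) = 0 + 10 = 10)
q(d) = d**3 (q(d) = d**2*d = d**3)
W = 1000 (W = 10**3 = 1000)
-216646 - W = -216646 - 1*1000 = -216646 - 1000 = -217646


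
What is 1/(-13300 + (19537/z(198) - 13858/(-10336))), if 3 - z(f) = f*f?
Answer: -202590768/2694286557887 ≈ -7.5193e-5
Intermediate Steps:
z(f) = 3 - f² (z(f) = 3 - f*f = 3 - f²)
1/(-13300 + (19537/z(198) - 13858/(-10336))) = 1/(-13300 + (19537/(3 - 1*198²) - 13858/(-10336))) = 1/(-13300 + (19537/(3 - 1*39204) - 13858*(-1/10336))) = 1/(-13300 + (19537/(3 - 39204) + 6929/5168)) = 1/(-13300 + (19537/(-39201) + 6929/5168)) = 1/(-13300 + (19537*(-1/39201) + 6929/5168)) = 1/(-13300 + (-19537/39201 + 6929/5168)) = 1/(-13300 + 170656513/202590768) = 1/(-2694286557887/202590768) = -202590768/2694286557887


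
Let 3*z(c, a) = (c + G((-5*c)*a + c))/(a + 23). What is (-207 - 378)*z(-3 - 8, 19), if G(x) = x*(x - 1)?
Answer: -69427215/14 ≈ -4.9591e+6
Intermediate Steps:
G(x) = x*(-1 + x)
z(c, a) = (c + (c - 5*a*c)*(-1 + c - 5*a*c))/(3*(23 + a)) (z(c, a) = ((c + ((-5*c)*a + c)*(-1 + ((-5*c)*a + c)))/(a + 23))/3 = ((c + (-5*a*c + c)*(-1 + (-5*a*c + c)))/(23 + a))/3 = ((c + (c - 5*a*c)*(-1 + (c - 5*a*c)))/(23 + a))/3 = ((c + (c - 5*a*c)*(-1 + c - 5*a*c))/(23 + a))/3 = (c + (c - 5*a*c)*(-1 + c - 5*a*c))/(3*(23 + a)))
(-207 - 378)*z(-3 - 8, 19) = (-207 - 378)*((-3 - 8)*(1 + (1 + (-3 - 8)*(-1 + 5*19))*(-1 + 5*19))/(3*(23 + 19))) = -195*(-11)*(1 + (1 - 11*(-1 + 95))*(-1 + 95))/42 = -195*(-11)*(1 + (1 - 11*94)*94)/42 = -195*(-11)*(1 + (1 - 1034)*94)/42 = -195*(-11)*(1 - 1033*94)/42 = -195*(-11)*(1 - 97102)/42 = -195*(-11)*(-97101)/42 = -585*118679/14 = -69427215/14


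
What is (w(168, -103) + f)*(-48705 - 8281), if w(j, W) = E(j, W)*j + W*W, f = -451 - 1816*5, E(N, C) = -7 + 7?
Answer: -61430908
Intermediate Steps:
E(N, C) = 0
f = -9531 (f = -451 - 9080 = -9531)
w(j, W) = W**2 (w(j, W) = 0*j + W*W = 0 + W**2 = W**2)
(w(168, -103) + f)*(-48705 - 8281) = ((-103)**2 - 9531)*(-48705 - 8281) = (10609 - 9531)*(-56986) = 1078*(-56986) = -61430908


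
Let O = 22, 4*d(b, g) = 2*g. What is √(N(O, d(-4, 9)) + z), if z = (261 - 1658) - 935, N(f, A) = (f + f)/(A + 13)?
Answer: 2*I*√713405/35 ≈ 48.265*I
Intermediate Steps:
d(b, g) = g/2 (d(b, g) = (2*g)/4 = g/2)
N(f, A) = 2*f/(13 + A) (N(f, A) = (2*f)/(13 + A) = 2*f/(13 + A))
z = -2332 (z = -1397 - 935 = -2332)
√(N(O, d(-4, 9)) + z) = √(2*22/(13 + (½)*9) - 2332) = √(2*22/(13 + 9/2) - 2332) = √(2*22/(35/2) - 2332) = √(2*22*(2/35) - 2332) = √(88/35 - 2332) = √(-81532/35) = 2*I*√713405/35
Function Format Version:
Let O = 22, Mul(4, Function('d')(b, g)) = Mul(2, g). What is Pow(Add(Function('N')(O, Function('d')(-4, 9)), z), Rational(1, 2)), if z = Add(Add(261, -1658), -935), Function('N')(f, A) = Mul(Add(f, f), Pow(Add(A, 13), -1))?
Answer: Mul(Rational(2, 35), I, Pow(713405, Rational(1, 2))) ≈ Mul(48.265, I)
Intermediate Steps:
Function('d')(b, g) = Mul(Rational(1, 2), g) (Function('d')(b, g) = Mul(Rational(1, 4), Mul(2, g)) = Mul(Rational(1, 2), g))
Function('N')(f, A) = Mul(2, f, Pow(Add(13, A), -1)) (Function('N')(f, A) = Mul(Mul(2, f), Pow(Add(13, A), -1)) = Mul(2, f, Pow(Add(13, A), -1)))
z = -2332 (z = Add(-1397, -935) = -2332)
Pow(Add(Function('N')(O, Function('d')(-4, 9)), z), Rational(1, 2)) = Pow(Add(Mul(2, 22, Pow(Add(13, Mul(Rational(1, 2), 9)), -1)), -2332), Rational(1, 2)) = Pow(Add(Mul(2, 22, Pow(Add(13, Rational(9, 2)), -1)), -2332), Rational(1, 2)) = Pow(Add(Mul(2, 22, Pow(Rational(35, 2), -1)), -2332), Rational(1, 2)) = Pow(Add(Mul(2, 22, Rational(2, 35)), -2332), Rational(1, 2)) = Pow(Add(Rational(88, 35), -2332), Rational(1, 2)) = Pow(Rational(-81532, 35), Rational(1, 2)) = Mul(Rational(2, 35), I, Pow(713405, Rational(1, 2)))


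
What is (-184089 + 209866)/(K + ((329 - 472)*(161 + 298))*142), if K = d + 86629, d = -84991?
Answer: -25777/9318816 ≈ -0.0027661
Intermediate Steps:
K = 1638 (K = -84991 + 86629 = 1638)
(-184089 + 209866)/(K + ((329 - 472)*(161 + 298))*142) = (-184089 + 209866)/(1638 + ((329 - 472)*(161 + 298))*142) = 25777/(1638 - 143*459*142) = 25777/(1638 - 65637*142) = 25777/(1638 - 9320454) = 25777/(-9318816) = 25777*(-1/9318816) = -25777/9318816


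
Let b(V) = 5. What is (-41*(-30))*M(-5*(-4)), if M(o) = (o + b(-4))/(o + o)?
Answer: 3075/4 ≈ 768.75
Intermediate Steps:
M(o) = (5 + o)/(2*o) (M(o) = (o + 5)/(o + o) = (5 + o)/((2*o)) = (5 + o)*(1/(2*o)) = (5 + o)/(2*o))
(-41*(-30))*M(-5*(-4)) = (-41*(-30))*((5 - 5*(-4))/(2*((-5*(-4))))) = 1230*((1/2)*(5 + 20)/20) = 1230*((1/2)*(1/20)*25) = 1230*(5/8) = 3075/4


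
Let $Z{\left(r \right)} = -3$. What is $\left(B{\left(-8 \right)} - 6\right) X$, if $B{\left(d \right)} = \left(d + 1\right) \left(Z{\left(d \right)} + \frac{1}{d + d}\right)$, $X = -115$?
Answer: $- \frac{28405}{16} \approx -1775.3$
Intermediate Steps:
$B{\left(d \right)} = \left(1 + d\right) \left(-3 + \frac{1}{2 d}\right)$ ($B{\left(d \right)} = \left(d + 1\right) \left(-3 + \frac{1}{d + d}\right) = \left(1 + d\right) \left(-3 + \frac{1}{2 d}\right)$)
$\left(B{\left(-8 \right)} - 6\right) X = \left(\frac{1 - - 8 \left(5 + 6 \left(-8\right)\right)}{2 \left(-8\right)} - 6\right) \left(-115\right) = \left(\frac{1}{2} \left(- \frac{1}{8}\right) \left(1 - - 8 \left(5 - 48\right)\right) - 6\right) \left(-115\right) = \left(\frac{1}{2} \left(- \frac{1}{8}\right) \left(1 - \left(-8\right) \left(-43\right)\right) - 6\right) \left(-115\right) = \left(\frac{1}{2} \left(- \frac{1}{8}\right) \left(1 - 344\right) - 6\right) \left(-115\right) = \left(\frac{1}{2} \left(- \frac{1}{8}\right) \left(-343\right) - 6\right) \left(-115\right) = \left(\frac{343}{16} - 6\right) \left(-115\right) = \frac{247}{16} \left(-115\right) = - \frac{28405}{16}$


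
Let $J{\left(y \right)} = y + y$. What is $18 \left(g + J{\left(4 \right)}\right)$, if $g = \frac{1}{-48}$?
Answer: $\frac{1149}{8} \approx 143.63$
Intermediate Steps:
$J{\left(y \right)} = 2 y$
$g = - \frac{1}{48} \approx -0.020833$
$18 \left(g + J{\left(4 \right)}\right) = 18 \left(- \frac{1}{48} + 2 \cdot 4\right) = 18 \left(- \frac{1}{48} + 8\right) = 18 \cdot \frac{383}{48} = \frac{1149}{8}$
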